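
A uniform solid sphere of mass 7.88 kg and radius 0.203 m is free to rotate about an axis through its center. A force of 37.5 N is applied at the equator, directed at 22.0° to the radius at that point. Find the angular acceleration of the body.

α ≈ 22.0 rad/s²

I = (2/5)MR² = (2/5)(7.88)(0.203)² = 0.1299 kg·m².
Only the tangential component produces torque: τ = F R sinθ = (37.5)(0.203) sin 22.0° = 2.852 N·m.
From τ = Iα: α = 2.852/0.1299 = 21.95 rad/s².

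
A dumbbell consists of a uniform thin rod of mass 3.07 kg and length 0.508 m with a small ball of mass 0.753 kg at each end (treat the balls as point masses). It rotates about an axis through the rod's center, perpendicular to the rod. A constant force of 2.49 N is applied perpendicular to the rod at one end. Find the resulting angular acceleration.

I_rod = (1/12)ML² = (1/12)(3.07)(0.508)² = 0.06602 kg·m².
I_balls = 2·m·(L/2)² = 2(0.753)(0.2540)² = 0.09716 kg·m².
Total I = 0.1632 kg·m².
τ = F·(L/2) = (2.49)(0.254) = 0.6325 N·m.
α = τ/I = 0.6325/0.1632 = 3.876 rad/s².

α ≈ 3.88 rad/s²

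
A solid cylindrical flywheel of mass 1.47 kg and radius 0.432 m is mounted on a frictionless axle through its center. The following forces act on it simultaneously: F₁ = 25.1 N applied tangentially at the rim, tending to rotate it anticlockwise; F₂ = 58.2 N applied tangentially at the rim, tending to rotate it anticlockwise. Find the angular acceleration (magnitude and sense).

α ≈ 262 rad/s², anticlockwise

I = ½MR² = (1/2)(1.47)(0.432)² = 0.1372 kg·m².
Taking anticlockwise as positive: τ₁ = +(25.1)(0.432) = +10.84 N·m; τ₂ = +(58.2)(0.432) = +25.14 N·m.
Net torque τ = 35.99 N·m.
α = τ/I = 35.99/0.1372 = 262.3 rad/s².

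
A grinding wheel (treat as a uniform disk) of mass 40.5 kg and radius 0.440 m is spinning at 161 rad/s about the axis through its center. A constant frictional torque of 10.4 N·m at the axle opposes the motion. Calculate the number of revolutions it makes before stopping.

I = ½MR² = (1/2)(40.5)(0.440)² = 3.920 kg·m².
The net torque has magnitude 10.4 N·m, opposing ω.
|α| = τ/I = 10.40/3.920 = 2.653 rad/s² (deceleration).
ω² = ω₀² − 2|α|θ with ω = 0 ⇒ θ = ω₀²/(2|α|) = 4886 rad = 777.6 rev.

≈ 778 revolutions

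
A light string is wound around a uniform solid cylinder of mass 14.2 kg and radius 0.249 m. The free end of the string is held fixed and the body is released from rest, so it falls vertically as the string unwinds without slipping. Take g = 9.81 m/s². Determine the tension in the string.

Translation: Mg − T = Ma. Rotation about the center: TR = Iα with I = ½MR².
With a = αR: T = (I/R²)a = (1/2)M a, so Mg = (1 + 0.5000)Ma.
a = g/(1 + 0.5000) = 9.81/1.500 = 6.540 m/s².
T = 0.5000·M·a = (0.5000)(14.2)(6.540) = 46.43 N.

T ≈ 46.4 N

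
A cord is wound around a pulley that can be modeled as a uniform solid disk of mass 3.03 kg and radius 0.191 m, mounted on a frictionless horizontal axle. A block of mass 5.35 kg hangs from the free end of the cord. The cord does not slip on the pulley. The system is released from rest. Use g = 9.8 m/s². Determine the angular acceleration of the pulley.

I = ½MR² = (1/2)(3.03)(0.191)² = 0.05527 kg·m².
Block: mg − T = ma. Pulley: TR = Iα. No-slip: a = αR, so T = (I/R²)a = 1.515·a.
Then mg = (m + 1.515)a, so a = (5.35)(9.8)/(5.35 + 1.515) = 7.637 m/s².
α = a/R = 7.637/0.191 = 39.99 rad/s².

α ≈ 40.0 rad/s²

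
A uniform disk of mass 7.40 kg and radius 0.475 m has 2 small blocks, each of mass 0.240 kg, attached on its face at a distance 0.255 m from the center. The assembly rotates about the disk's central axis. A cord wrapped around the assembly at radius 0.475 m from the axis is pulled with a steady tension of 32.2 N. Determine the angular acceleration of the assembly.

α ≈ 17.7 rad/s²

I_disk = ½MR² = ½(7.40)(0.475)² = 0.8348 kg·m².
I_blocks = 2·m·r² = 2(0.240)(0.255)² = 0.03121 kg·m².
Total I = 0.8660 kg·m².
τ = F r = (32.2)(0.475) = 15.29 N·m.
α = τ/I = 15.29/0.8660 = 17.66 rad/s².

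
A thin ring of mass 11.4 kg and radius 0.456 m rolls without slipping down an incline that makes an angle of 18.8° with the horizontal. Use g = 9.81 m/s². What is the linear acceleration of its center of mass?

Translation along the incline: Mg sinθ − f = Ma.
Rotation about the center: fR = Iα with I = MR². No-slip gives a = αR, so f = (I/R²)a = M a.
Substituting: Mg sinθ = (1 + 1.000)Ma, so a = g sinθ/(1 + 1.000) = (9.81) sin 18.8° / 2.000 = 1.581 m/s².

a ≈ 1.58 m/s²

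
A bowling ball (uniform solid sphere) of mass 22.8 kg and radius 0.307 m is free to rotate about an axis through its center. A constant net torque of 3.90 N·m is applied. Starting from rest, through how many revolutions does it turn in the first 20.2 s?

I = (2/5)MR² = (2/5)(22.8)(0.307)² = 0.8596 kg·m².
α = τ/I = 3.90/0.8596 = 4.537 rad/s².
θ = ½αt² = ½(4.537)(20.2)² = 925.7 rad.
Revolutions = θ/(2π) = 147.3.

≈ 147 revolutions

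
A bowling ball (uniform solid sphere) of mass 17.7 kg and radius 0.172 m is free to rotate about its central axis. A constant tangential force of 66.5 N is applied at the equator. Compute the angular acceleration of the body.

α ≈ 54.6 rad/s²

I = (2/5)MR² = (2/5)(17.7)(0.172)² = 0.2095 kg·m².
τ = F R = (66.5)(0.172) = 11.44 N·m.
Newton's second law for rotation, τ = Iα, gives α = τ/I = 11.44/0.2095 = 54.61 rad/s².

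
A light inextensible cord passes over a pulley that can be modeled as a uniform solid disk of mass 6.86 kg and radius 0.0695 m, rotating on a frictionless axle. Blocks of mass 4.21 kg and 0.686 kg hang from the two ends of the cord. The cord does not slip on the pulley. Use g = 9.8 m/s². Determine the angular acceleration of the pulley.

α ≈ 59.7 rad/s²

I = ½MR² = (1/2)(6.86)(0.0695)² = 0.01657 kg·m².
Heavier block: m₁g − T₁ = m₁a. Lighter block: T₂ − m₂g = m₂a.
Pulley: (T₁ − T₂)R = Iα = I(a/R), so T₁ − T₂ = (I/R²)a = (1/2)M_p a = 3.430·a.
Adding the three: (m₁ − m₂)g = (m₁ + m₂ + 3.430)a, so a = (4.21 − 0.686)(9.8)/(4.21 + 0.686 + 3.430) = 4.148 m/s².
α = a/R = 4.148/0.0695 = 59.68 rad/s².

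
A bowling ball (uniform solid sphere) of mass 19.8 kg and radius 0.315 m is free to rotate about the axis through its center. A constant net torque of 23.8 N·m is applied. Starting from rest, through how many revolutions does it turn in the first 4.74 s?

≈ 54.1 revolutions

I = (2/5)MR² = (2/5)(19.8)(0.315)² = 0.7859 kg·m².
α = τ/I = 23.8/0.7859 = 30.29 rad/s².
θ = ½αt² = ½(30.29)(4.74)² = 340.2 rad.
Revolutions = θ/(2π) = 54.15.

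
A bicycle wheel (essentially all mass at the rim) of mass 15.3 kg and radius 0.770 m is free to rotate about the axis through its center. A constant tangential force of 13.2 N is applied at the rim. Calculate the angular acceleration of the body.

I = MR² = (15.3)(0.770)² = 9.071 kg·m².
τ = F R = (13.2)(0.770) = 10.16 N·m.
From τ = Iα: α = 10.16/9.071 = 1.120 rad/s².

α ≈ 1.12 rad/s²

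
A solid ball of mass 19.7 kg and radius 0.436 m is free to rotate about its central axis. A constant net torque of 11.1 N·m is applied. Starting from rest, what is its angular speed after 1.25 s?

ω ≈ 9.26 rad/s

I = (2/5)MR² = (2/5)(19.7)(0.436)² = 1.498 kg·m².
α = τ/I = 11.1/1.498 = 7.410 rad/s².
ω = ω₀ + αt = 0 + (7.410)(1.25) = 9.263 rad/s.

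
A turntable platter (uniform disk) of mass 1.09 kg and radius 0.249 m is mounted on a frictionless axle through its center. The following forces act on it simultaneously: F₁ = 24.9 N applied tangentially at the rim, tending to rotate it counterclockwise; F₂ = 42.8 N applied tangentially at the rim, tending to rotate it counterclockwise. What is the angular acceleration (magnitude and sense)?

α ≈ 499 rad/s², counterclockwise

I = ½MR² = (1/2)(1.09)(0.249)² = 0.03379 kg·m².
Taking counterclockwise as positive: τ₁ = +(24.9)(0.249) = +6.200 N·m; τ₂ = +(42.8)(0.249) = +10.66 N·m.
Net torque τ = 16.86 N·m.
α = τ/I = 16.86/0.03379 = 498.9 rad/s².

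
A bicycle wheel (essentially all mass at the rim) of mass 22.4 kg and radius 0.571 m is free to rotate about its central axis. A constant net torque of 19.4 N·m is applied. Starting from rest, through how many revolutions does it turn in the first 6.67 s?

≈ 9.40 revolutions

I = MR² = (22.4)(0.571)² = 7.303 kg·m².
α = τ/I = 19.4/7.303 = 2.656 rad/s².
θ = ½αt² = ½(2.656)(6.67)² = 59.09 rad.
Revolutions = θ/(2π) = 9.404.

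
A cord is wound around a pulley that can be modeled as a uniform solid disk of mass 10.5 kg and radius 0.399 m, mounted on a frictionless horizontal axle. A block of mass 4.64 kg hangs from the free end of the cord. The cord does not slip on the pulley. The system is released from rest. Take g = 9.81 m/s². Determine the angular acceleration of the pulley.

α ≈ 11.5 rad/s²

I = ½MR² = (1/2)(10.5)(0.399)² = 0.8358 kg·m².
Block: mg − T = ma. Pulley: TR = Iα. No-slip: a = αR, so T = (I/R²)a = 5.250·a.
Then mg = (m + 5.250)a, so a = (4.64)(9.81)/(4.64 + 5.250) = 4.602 m/s².
α = a/R = 4.602/0.399 = 11.54 rad/s².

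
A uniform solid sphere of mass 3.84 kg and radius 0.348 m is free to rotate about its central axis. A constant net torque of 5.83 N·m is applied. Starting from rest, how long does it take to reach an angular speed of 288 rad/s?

t ≈ 9.19 s

I = (2/5)MR² = (2/5)(3.84)(0.348)² = 0.1860 kg·m².
α = τ/I = 5.83/0.1860 = 31.34 rad/s².
ω = αt ⇒ t = ω/α = 288/31.34 = 9.189 s.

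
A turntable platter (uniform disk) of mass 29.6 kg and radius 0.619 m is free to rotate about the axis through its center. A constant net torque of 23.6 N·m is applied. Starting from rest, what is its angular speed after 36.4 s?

I = ½MR² = (1/2)(29.6)(0.619)² = 5.671 kg·m².
α = τ/I = 23.6/5.671 = 4.162 rad/s².
ω = ω₀ + αt = 0 + (4.162)(36.4) = 151.5 rad/s.

ω ≈ 151 rad/s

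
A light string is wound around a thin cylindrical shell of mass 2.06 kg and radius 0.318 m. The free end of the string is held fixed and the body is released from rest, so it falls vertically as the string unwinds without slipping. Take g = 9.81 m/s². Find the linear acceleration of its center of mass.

Translation: Mg − T = Ma. Rotation about the center: TR = Iα with I = MR².
With a = αR: T = (I/R²)a = M a, so Mg = (1 + 1.000)Ma.
a = g/(1 + 1.000) = 9.81/2.000 = 4.905 m/s².

a ≈ 4.91 m/s²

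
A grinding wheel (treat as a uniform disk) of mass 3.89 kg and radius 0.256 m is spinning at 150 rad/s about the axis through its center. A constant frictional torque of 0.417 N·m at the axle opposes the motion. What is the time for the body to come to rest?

t ≈ 45.9 s

I = ½MR² = (1/2)(3.89)(0.256)² = 0.1275 kg·m².
The net torque has magnitude 0.417 N·m, opposing ω.
|α| = τ/I = 0.4170/0.1275 = 3.271 rad/s² (deceleration).
0 = ω₀ − |α|t ⇒ t = ω₀/|α| = 150/3.271 = 45.85 s.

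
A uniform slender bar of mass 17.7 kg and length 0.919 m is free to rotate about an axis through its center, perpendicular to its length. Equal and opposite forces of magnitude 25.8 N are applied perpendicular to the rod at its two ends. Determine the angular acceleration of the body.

α ≈ 19.0 rad/s²

I = (1/12)ML² = (1/12)(17.7)(0.919)² = 1.246 kg·m².
The couple gives τ = F·(L/2) + F·(L/2) = F L = (25.8)(0.919) = 23.71 N·m.
From τ = Iα: α = 23.71/1.246 = 19.03 rad/s².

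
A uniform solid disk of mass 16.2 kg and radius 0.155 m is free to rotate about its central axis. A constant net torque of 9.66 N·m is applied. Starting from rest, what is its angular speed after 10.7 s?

ω ≈ 531 rad/s

I = ½MR² = (1/2)(16.2)(0.155)² = 0.1946 kg·m².
α = τ/I = 9.66/0.1946 = 49.64 rad/s².
ω = ω₀ + αt = 0 + (49.64)(10.7) = 531.1 rad/s.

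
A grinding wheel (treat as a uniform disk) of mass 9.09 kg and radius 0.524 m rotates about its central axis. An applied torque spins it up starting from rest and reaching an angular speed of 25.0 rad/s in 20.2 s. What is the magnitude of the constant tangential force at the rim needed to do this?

F ≈ 2.95 N

I = ½MR² = (1/2)(9.09)(0.524)² = 1.248 kg·m².
α = Δω/Δt = (25.0 − 0)/20.2 = 1.238 rad/s².
The required torque is τ = Iα = (1.248)(1.238) = 1.544 N·m.
A tangential force at the rim gives τ = FR, so F = τ/R = 1.544/0.524 = 2.948 N.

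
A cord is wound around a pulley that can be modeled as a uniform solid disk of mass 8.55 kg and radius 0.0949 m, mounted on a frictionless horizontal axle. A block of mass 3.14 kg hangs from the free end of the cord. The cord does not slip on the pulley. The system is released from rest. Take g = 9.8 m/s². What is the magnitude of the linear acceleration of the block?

I = ½MR² = (1/2)(8.55)(0.0949)² = 0.03850 kg·m².
Block: mg − T = ma. Pulley: TR = Iα. No-slip: a = αR, so T = (I/R²)a = 4.275·a.
Then mg = (m + 4.275)a, so a = (3.14)(9.8)/(3.14 + 4.275) = 4.150 m/s².

a ≈ 4.15 m/s²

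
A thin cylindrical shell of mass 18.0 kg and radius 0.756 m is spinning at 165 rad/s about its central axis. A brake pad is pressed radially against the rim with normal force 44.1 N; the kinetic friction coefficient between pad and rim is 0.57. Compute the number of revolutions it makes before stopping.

≈ 1170 revolutions

I = MR² = (18.0)(0.756)² = 10.29 kg·m².
Friction force f = μN = (0.57)(44.1) = 25.14 N at the rim; torque magnitude τ = fR = 19.00 N·m, opposing ω.
|α| = τ/I = 19.00/10.29 = 1.847 rad/s² (deceleration).
ω² = ω₀² − 2|α|θ with ω = 0 ⇒ θ = ω₀²/(2|α|) = 7369 rad = 1173 rev.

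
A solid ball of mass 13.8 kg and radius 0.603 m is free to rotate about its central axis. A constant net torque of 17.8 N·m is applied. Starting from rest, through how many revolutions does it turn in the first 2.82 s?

≈ 5.61 revolutions

I = (2/5)MR² = (2/5)(13.8)(0.603)² = 2.007 kg·m².
α = τ/I = 17.8/2.007 = 8.868 rad/s².
θ = ½αt² = ½(8.868)(2.82)² = 35.26 rad.
Revolutions = θ/(2π) = 5.612.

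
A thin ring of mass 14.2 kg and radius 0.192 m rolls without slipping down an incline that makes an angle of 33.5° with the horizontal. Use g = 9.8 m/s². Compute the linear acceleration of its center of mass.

a ≈ 2.70 m/s²

Translation along the incline: Mg sinθ − f = Ma.
Rotation about the center: fR = Iα with I = MR². No-slip gives a = αR, so f = (I/R²)a = M a.
Substituting: Mg sinθ = (1 + 1.000)Ma, so a = g sinθ/(1 + 1.000) = (9.8) sin 33.5° / 2.000 = 2.704 m/s².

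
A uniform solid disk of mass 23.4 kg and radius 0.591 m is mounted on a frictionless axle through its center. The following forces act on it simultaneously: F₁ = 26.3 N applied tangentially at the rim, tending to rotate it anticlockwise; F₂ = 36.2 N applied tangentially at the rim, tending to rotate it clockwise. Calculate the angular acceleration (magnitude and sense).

α ≈ 1.43 rad/s², clockwise

I = ½MR² = (1/2)(23.4)(0.591)² = 4.087 kg·m².
Taking anticlockwise as positive: τ₁ = +(26.3)(0.591) = +15.54 N·m; τ₂ = −(36.2)(0.591) = −21.39 N·m.
Net torque τ = -5.851 N·m.
α = τ/I = -5.851/4.087 = -1.432 rad/s².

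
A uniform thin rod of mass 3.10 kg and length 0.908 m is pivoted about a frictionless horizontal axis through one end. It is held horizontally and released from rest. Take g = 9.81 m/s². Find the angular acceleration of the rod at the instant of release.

About the pivot, I = (1/3)ML² = (1/3)(3.10)(0.908)² = 0.8519 kg·m².
The weight acts at the center, a distance L/2 = 0.4540 m from the pivot; τ = Mg(L/2) = 13.81 N·m.
α = τ/I = 13.81/0.8519 = 16.21 rad/s².

α ≈ 16.2 rad/s²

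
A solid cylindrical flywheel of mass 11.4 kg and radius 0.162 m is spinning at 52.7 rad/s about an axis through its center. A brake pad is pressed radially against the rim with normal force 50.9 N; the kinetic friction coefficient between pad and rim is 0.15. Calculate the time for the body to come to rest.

t ≈ 6.37 s

I = ½MR² = (1/2)(11.4)(0.162)² = 0.1496 kg·m².
Friction force f = μN = (0.15)(50.9) = 7.635 N at the rim; torque magnitude τ = fR = 1.237 N·m, opposing ω.
|α| = τ/I = 1.237/0.1496 = 8.268 rad/s² (deceleration).
0 = ω₀ − |α|t ⇒ t = ω₀/|α| = 52.7/8.268 = 6.374 s.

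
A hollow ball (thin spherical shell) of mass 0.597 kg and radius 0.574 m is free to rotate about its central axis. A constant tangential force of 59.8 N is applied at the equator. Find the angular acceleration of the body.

I = (2/3)MR² = (2/3)(0.597)(0.574)² = 0.1311 kg·m².
τ = F R = (59.8)(0.574) = 34.33 N·m.
Newton's second law for rotation, τ = Iα, gives α = τ/I = 34.33/0.1311 = 261.8 rad/s².

α ≈ 262 rad/s²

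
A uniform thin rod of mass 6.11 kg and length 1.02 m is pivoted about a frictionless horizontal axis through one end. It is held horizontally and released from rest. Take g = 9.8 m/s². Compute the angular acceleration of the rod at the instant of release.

α ≈ 14.4 rad/s²

About the pivot, I = (1/3)ML² = (1/3)(6.11)(1.02)² = 2.119 kg·m².
The weight acts at the center, a distance L/2 = 0.5100 m from the pivot; τ = Mg(L/2) = 30.54 N·m.
α = τ/I = 30.54/2.119 = 14.41 rad/s².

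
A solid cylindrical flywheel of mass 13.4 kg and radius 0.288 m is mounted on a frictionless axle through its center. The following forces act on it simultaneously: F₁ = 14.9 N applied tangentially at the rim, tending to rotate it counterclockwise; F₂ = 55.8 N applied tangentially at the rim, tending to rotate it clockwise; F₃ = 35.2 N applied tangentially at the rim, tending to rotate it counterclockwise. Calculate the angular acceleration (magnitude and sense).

I = ½MR² = (1/2)(13.4)(0.288)² = 0.5557 kg·m².
Taking counterclockwise as positive: τ₁ = +(14.9)(0.288) = +4.291 N·m; τ₂ = −(55.8)(0.288) = −16.07 N·m; τ₃ = +(35.2)(0.288) = +10.14 N·m.
Net torque τ = -1.642 N·m.
α = τ/I = -1.642/0.5557 = -2.954 rad/s².

α ≈ 2.95 rad/s², clockwise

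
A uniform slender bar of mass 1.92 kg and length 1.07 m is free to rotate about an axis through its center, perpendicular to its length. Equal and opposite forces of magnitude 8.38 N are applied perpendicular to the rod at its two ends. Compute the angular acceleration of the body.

I = (1/12)ML² = (1/12)(1.92)(1.07)² = 0.1832 kg·m².
The couple gives τ = F·(L/2) + F·(L/2) = F L = (8.38)(1.07) = 8.967 N·m.
From τ = Iα: α = 8.967/0.1832 = 48.95 rad/s².

α ≈ 48.9 rad/s²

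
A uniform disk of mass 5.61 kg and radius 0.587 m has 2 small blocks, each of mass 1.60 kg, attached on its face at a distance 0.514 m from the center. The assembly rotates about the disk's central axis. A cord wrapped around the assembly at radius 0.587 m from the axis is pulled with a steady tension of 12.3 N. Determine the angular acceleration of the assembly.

α ≈ 3.98 rad/s²

I_disk = ½MR² = ½(5.61)(0.587)² = 0.9665 kg·m².
I_blocks = 2·m·r² = 2(1.60)(0.514)² = 0.8454 kg·m².
Total I = 1.812 kg·m².
τ = F r = (12.3)(0.587) = 7.220 N·m.
α = τ/I = 7.220/1.812 = 3.985 rad/s².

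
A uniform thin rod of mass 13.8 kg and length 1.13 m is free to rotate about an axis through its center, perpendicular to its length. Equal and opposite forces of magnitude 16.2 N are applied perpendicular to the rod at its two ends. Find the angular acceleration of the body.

I = (1/12)ML² = (1/12)(13.8)(1.13)² = 1.468 kg·m².
The couple gives τ = F·(L/2) + F·(L/2) = F L = (16.2)(1.13) = 18.31 N·m.
From τ = Iα: α = 18.31/1.468 = 12.47 rad/s².

α ≈ 12.5 rad/s²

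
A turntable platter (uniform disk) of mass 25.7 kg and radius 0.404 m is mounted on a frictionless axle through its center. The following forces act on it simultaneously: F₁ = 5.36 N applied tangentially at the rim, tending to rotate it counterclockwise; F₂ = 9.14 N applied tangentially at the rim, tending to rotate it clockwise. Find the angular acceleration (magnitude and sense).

I = ½MR² = (1/2)(25.7)(0.404)² = 2.097 kg·m².
Taking counterclockwise as positive: τ₁ = +(5.36)(0.404) = +2.165 N·m; τ₂ = −(9.14)(0.404) = −3.693 N·m.
Net torque τ = -1.527 N·m.
α = τ/I = -1.527/2.097 = -0.7281 rad/s².

α ≈ 0.728 rad/s², clockwise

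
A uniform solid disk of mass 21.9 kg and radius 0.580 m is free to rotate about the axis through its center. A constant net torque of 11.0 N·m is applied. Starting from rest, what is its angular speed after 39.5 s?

I = ½MR² = (1/2)(21.9)(0.580)² = 3.684 kg·m².
α = τ/I = 11.0/3.684 = 2.986 rad/s².
ω = ω₀ + αt = 0 + (2.986)(39.5) = 118.0 rad/s.

ω ≈ 118 rad/s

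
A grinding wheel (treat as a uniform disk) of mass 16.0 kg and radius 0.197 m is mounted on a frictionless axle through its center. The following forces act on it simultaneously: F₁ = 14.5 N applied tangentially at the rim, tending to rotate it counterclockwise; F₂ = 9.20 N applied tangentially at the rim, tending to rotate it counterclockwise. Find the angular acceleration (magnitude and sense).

α ≈ 15.0 rad/s², counterclockwise

I = ½MR² = (1/2)(16.0)(0.197)² = 0.3105 kg·m².
Taking counterclockwise as positive: τ₁ = +(14.5)(0.197) = +2.857 N·m; τ₂ = +(9.20)(0.197) = +1.812 N·m.
Net torque τ = 4.669 N·m.
α = τ/I = 4.669/0.3105 = 15.04 rad/s².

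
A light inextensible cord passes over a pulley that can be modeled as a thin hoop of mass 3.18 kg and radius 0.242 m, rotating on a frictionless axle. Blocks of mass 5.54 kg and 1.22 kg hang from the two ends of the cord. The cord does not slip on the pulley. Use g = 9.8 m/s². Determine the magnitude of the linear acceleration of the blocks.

a ≈ 4.26 m/s²

I = MR² = (3.18)(0.242)² = 0.1862 kg·m².
Heavier block: m₁g − T₁ = m₁a. Lighter block: T₂ − m₂g = m₂a.
Pulley: (T₁ − T₂)R = Iα = I(a/R), so T₁ − T₂ = (I/R²)a = 1·M_p a = 3.180·a.
Adding the three: (m₁ − m₂)g = (m₁ + m₂ + 3.180)a, so a = (5.54 − 1.22)(9.8)/(5.54 + 1.22 + 3.180) = 4.259 m/s².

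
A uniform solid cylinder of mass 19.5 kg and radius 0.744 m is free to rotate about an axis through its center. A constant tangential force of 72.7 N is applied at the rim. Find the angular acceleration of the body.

I = ½MR² = (1/2)(19.5)(0.744)² = 5.397 kg·m².
τ = F R = (72.7)(0.744) = 54.09 N·m.
From τ = Iα: α = 54.09/5.397 = 10.02 rad/s².

α ≈ 10.0 rad/s²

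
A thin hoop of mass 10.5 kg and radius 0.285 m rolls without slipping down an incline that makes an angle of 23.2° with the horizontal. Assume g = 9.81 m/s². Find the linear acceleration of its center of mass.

Translation along the incline: Mg sinθ − f = Ma.
Rotation about the center: fR = Iα with I = MR². No-slip gives a = αR, so f = (I/R²)a = M a.
Substituting: Mg sinθ = (1 + 1.000)Ma, so a = g sinθ/(1 + 1.000) = (9.81) sin 23.2° / 2.000 = 1.932 m/s².

a ≈ 1.93 m/s²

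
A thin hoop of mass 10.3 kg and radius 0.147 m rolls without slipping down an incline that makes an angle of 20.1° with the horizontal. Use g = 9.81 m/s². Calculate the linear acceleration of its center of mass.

Translation along the incline: Mg sinθ − f = Ma.
Rotation about the center: fR = Iα with I = MR². No-slip gives a = αR, so f = (I/R²)a = M a.
Substituting: Mg sinθ = (1 + 1.000)Ma, so a = g sinθ/(1 + 1.000) = (9.81) sin 20.1° / 2.000 = 1.686 m/s².

a ≈ 1.69 m/s²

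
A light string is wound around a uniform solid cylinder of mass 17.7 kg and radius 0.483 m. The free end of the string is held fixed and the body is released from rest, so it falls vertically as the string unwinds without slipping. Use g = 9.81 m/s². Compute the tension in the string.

T ≈ 57.9 N

Translation: Mg − T = Ma. Rotation about the center: TR = Iα with I = ½MR².
With a = αR: T = (I/R²)a = (1/2)M a, so Mg = (1 + 0.5000)Ma.
a = g/(1 + 0.5000) = 9.81/1.500 = 6.540 m/s².
T = 0.5000·M·a = (0.5000)(17.7)(6.540) = 57.88 N.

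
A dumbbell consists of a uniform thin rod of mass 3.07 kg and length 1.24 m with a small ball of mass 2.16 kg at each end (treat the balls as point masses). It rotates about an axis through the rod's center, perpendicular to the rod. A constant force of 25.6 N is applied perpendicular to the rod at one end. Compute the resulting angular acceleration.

I_rod = (1/12)ML² = (1/12)(3.07)(1.24)² = 0.3934 kg·m².
I_balls = 2·m·(L/2)² = 2(2.16)(0.6200)² = 1.661 kg·m².
Total I = 2.054 kg·m².
τ = F·(L/2) = (25.6)(0.620) = 15.87 N·m.
α = τ/I = 15.87/2.054 = 7.727 rad/s².

α ≈ 7.73 rad/s²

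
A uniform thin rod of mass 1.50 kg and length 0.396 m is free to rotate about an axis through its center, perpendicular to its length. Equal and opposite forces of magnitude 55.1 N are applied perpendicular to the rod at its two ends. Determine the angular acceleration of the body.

I = (1/12)ML² = (1/12)(1.50)(0.396)² = 0.01960 kg·m².
The couple gives τ = F·(L/2) + F·(L/2) = F L = (55.1)(0.396) = 21.82 N·m.
From τ = Iα: α = 21.82/0.01960 = 1113 rad/s².

α ≈ 1110 rad/s²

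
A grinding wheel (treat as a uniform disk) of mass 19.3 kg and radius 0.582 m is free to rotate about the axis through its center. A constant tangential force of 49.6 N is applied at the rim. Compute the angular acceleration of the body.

α ≈ 8.83 rad/s²

I = ½MR² = (1/2)(19.3)(0.582)² = 3.269 kg·m².
τ = F R = (49.6)(0.582) = 28.87 N·m.
Newton's second law for rotation, τ = Iα, gives α = τ/I = 28.87/3.269 = 8.831 rad/s².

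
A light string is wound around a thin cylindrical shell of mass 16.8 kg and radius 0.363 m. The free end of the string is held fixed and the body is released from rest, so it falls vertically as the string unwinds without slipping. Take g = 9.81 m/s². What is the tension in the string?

Translation: Mg − T = Ma. Rotation about the center: TR = Iα with I = MR².
With a = αR: T = (I/R²)a = M a, so Mg = (1 + 1.000)Ma.
a = g/(1 + 1.000) = 9.81/2.000 = 4.905 m/s².
T = 1.000·M·a = (1.000)(16.8)(4.905) = 82.40 N.

T ≈ 82.4 N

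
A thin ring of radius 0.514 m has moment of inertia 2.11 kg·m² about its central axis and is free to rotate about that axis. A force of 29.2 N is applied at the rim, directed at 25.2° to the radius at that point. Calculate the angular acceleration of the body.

α ≈ 3.03 rad/s²

Only the tangential component produces torque: τ = F R sinθ = (29.2)(0.514) sin 25.2° = 6.390 N·m.
Newton's second law for rotation, τ = Iα, gives α = τ/I = 6.390/2.110 = 3.029 rad/s².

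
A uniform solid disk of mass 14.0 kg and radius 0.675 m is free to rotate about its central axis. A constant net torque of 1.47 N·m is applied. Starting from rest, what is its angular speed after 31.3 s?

ω ≈ 14.4 rad/s

I = ½MR² = (1/2)(14.0)(0.675)² = 3.189 kg·m².
α = τ/I = 1.47/3.189 = 0.4609 rad/s².
ω = ω₀ + αt = 0 + (0.4609)(31.3) = 14.43 rad/s.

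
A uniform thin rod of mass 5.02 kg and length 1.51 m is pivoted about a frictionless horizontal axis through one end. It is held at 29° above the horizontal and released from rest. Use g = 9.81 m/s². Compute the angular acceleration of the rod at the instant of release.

About the pivot, I = (1/3)ML² = (1/3)(5.02)(1.51)² = 3.815 kg·m².
The weight acts at the center, a distance L/2 = 0.7550 m from the pivot; τ = Mg(L/2) cos 29° = 32.52 N·m.
α = τ/I = 32.52/3.815 = 8.523 rad/s².
(Equivalently α = (3g/(2L)) cos 29° = 8.523 rad/s².)

α ≈ 8.52 rad/s²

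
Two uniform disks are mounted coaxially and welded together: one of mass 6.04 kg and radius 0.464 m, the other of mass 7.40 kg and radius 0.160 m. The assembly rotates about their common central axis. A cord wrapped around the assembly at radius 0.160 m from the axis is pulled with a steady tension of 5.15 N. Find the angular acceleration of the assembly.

I = ½M₁R₁² + ½M₂R₂² = ½(6.04)(0.464)² + ½(7.40)(0.160)² = 0.7449 kg·m².
τ = F r = (5.15)(0.160) = 0.8240 N·m.
α = τ/I = 0.8240/0.7449 = 1.106 rad/s².

α ≈ 1.11 rad/s²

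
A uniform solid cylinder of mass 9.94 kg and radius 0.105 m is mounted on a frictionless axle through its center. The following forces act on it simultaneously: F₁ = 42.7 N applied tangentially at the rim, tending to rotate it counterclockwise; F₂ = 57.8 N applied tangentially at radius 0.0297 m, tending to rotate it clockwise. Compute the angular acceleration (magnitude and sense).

α ≈ 50.5 rad/s², counterclockwise

I = ½MR² = (1/2)(9.94)(0.105)² = 0.05479 kg·m².
Taking counterclockwise as positive: τ₁ = +(42.7)(0.105) = +4.484 N·m; τ₂ = −(57.8)(0.0297) = −1.717 N·m.
Net torque τ = 2.767 N·m.
α = τ/I = 2.767/0.05479 = 50.50 rad/s².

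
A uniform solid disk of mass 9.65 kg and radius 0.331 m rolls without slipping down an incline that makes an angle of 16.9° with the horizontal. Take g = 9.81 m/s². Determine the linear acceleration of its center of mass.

Translation along the incline: Mg sinθ − f = Ma.
Rotation about the center: fR = Iα with I = ½MR². No-slip gives a = αR, so f = (I/R²)a = (1/2)M a.
Substituting: Mg sinθ = (1 + 0.5000)Ma, so a = g sinθ/(1 + 0.5000) = (9.81) sin 16.9° / 1.500 = 1.901 m/s².

a ≈ 1.90 m/s²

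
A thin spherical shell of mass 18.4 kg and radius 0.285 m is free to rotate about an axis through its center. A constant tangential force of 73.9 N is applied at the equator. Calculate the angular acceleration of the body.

α ≈ 21.1 rad/s²

I = (2/3)MR² = (2/3)(18.4)(0.285)² = 0.9964 kg·m².
τ = F R = (73.9)(0.285) = 21.06 N·m.
Newton's second law for rotation, τ = Iα, gives α = τ/I = 21.06/0.9964 = 21.14 rad/s².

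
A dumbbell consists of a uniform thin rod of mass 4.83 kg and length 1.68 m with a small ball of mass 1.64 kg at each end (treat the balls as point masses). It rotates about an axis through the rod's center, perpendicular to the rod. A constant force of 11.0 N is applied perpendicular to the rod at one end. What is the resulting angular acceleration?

I_rod = (1/12)ML² = (1/12)(4.83)(1.68)² = 1.136 kg·m².
I_balls = 2·m·(L/2)² = 2(1.64)(0.8400)² = 2.314 kg·m².
Total I = 3.450 kg·m².
τ = F·(L/2) = (11.0)(0.840) = 9.240 N·m.
α = τ/I = 9.240/3.450 = 2.678 rad/s².

α ≈ 2.68 rad/s²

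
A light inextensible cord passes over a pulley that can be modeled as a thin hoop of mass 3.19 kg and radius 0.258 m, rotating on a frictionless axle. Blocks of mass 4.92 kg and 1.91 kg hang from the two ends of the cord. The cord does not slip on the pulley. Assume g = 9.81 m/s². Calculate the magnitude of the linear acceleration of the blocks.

I = MR² = (3.19)(0.258)² = 0.2123 kg·m².
Heavier block: m₁g − T₁ = m₁a. Lighter block: T₂ − m₂g = m₂a.
Pulley: (T₁ − T₂)R = Iα = I(a/R), so T₁ − T₂ = (I/R²)a = 1·M_p a = 3.190·a.
Adding the three: (m₁ − m₂)g = (m₁ + m₂ + 3.190)a, so a = (4.92 − 1.91)(9.81)/(4.92 + 1.91 + 3.190) = 2.947 m/s².

a ≈ 2.95 m/s²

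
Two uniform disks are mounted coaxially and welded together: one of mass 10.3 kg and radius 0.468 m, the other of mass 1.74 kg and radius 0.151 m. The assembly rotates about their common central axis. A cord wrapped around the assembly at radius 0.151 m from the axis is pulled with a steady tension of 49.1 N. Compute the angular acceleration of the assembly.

α ≈ 6.46 rad/s²

I = ½M₁R₁² + ½M₂R₂² = ½(10.3)(0.468)² + ½(1.74)(0.151)² = 1.148 kg·m².
τ = F r = (49.1)(0.151) = 7.414 N·m.
α = τ/I = 7.414/1.148 = 6.459 rad/s².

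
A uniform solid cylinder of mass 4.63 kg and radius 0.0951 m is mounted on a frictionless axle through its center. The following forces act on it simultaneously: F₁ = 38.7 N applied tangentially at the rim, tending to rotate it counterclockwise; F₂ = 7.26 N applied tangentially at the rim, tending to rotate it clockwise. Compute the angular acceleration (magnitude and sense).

I = ½MR² = (1/2)(4.63)(0.0951)² = 0.02094 kg·m².
Taking counterclockwise as positive: τ₁ = +(38.7)(0.0951) = +3.680 N·m; τ₂ = −(7.26)(0.0951) = −0.6904 N·m.
Net torque τ = 2.990 N·m.
α = τ/I = 2.990/0.02094 = 142.8 rad/s².

α ≈ 143 rad/s², counterclockwise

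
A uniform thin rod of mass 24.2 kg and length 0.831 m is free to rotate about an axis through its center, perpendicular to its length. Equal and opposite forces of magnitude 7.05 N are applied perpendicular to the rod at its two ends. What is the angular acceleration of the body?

α ≈ 4.21 rad/s²

I = (1/12)ML² = (1/12)(24.2)(0.831)² = 1.393 kg·m².
The couple gives τ = F·(L/2) + F·(L/2) = F L = (7.05)(0.831) = 5.859 N·m.
Newton's second law for rotation, τ = Iα, gives α = τ/I = 5.859/1.393 = 4.207 rad/s².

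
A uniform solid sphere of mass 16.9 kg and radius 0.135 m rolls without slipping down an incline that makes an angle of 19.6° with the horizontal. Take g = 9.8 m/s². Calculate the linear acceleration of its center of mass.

a ≈ 2.35 m/s²

Translation along the incline: Mg sinθ − f = Ma.
Rotation about the center: fR = Iα with I = (2/5)MR². No-slip gives a = αR, so f = (I/R²)a = (2/5)M a.
Substituting: Mg sinθ = (1 + 0.4000)Ma, so a = g sinθ/(1 + 0.4000) = (9.8) sin 19.6° / 1.400 = 2.348 m/s².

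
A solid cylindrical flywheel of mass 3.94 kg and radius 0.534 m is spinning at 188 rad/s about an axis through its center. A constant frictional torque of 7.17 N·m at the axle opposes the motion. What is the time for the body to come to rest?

t ≈ 14.7 s

I = ½MR² = (1/2)(3.94)(0.534)² = 0.5618 kg·m².
The net torque has magnitude 7.17 N·m, opposing ω.
|α| = τ/I = 7.170/0.5618 = 12.76 rad/s² (deceleration).
0 = ω₀ − |α|t ⇒ t = ω₀/|α| = 188/12.76 = 14.73 s.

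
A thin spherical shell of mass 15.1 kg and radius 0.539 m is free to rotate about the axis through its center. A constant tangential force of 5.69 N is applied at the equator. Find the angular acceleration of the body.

I = (2/3)MR² = (2/3)(15.1)(0.539)² = 2.925 kg·m².
τ = F R = (5.69)(0.539) = 3.067 N·m.
Newton's second law for rotation, τ = Iα, gives α = τ/I = 3.067/2.925 = 1.049 rad/s².

α ≈ 1.05 rad/s²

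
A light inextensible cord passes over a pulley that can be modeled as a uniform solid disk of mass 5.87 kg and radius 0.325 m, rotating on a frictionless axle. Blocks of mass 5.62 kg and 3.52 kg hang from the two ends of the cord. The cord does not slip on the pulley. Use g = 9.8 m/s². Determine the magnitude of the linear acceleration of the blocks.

a ≈ 1.70 m/s²

I = ½MR² = (1/2)(5.87)(0.325)² = 0.3100 kg·m².
Heavier block: m₁g − T₁ = m₁a. Lighter block: T₂ − m₂g = m₂a.
Pulley: (T₁ − T₂)R = Iα = I(a/R), so T₁ − T₂ = (I/R²)a = (1/2)M_p a = 2.935·a.
Adding the three: (m₁ − m₂)g = (m₁ + m₂ + 2.935)a, so a = (5.62 − 3.52)(9.8)/(5.62 + 3.52 + 2.935) = 1.704 m/s².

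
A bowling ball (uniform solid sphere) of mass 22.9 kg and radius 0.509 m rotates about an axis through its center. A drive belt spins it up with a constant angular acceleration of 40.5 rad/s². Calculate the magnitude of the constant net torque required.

I = (2/5)MR² = (2/5)(22.9)(0.509)² = 2.373 kg·m².
τ = Iα = (2.373)(40.50) = 96.11 N·m.

τ ≈ 96.1 N·m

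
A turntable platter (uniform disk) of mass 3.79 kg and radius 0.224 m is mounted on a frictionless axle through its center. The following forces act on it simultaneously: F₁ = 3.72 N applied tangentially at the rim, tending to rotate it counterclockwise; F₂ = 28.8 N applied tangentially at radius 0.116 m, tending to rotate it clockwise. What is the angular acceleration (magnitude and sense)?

I = ½MR² = (1/2)(3.79)(0.224)² = 0.09508 kg·m².
Taking counterclockwise as positive: τ₁ = +(3.72)(0.224) = +0.8333 N·m; τ₂ = −(28.8)(0.116) = −3.341 N·m.
Net torque τ = -2.508 N·m.
α = τ/I = -2.508/0.09508 = -26.37 rad/s².

α ≈ 26.4 rad/s², clockwise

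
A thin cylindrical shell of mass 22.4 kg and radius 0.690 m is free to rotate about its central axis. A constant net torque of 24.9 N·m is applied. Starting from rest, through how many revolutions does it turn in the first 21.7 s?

I = MR² = (22.4)(0.690)² = 10.66 kg·m².
α = τ/I = 24.9/10.66 = 2.335 rad/s².
θ = ½αt² = ½(2.335)(21.7)² = 549.7 rad.
Revolutions = θ/(2π) = 87.49.

≈ 87.5 revolutions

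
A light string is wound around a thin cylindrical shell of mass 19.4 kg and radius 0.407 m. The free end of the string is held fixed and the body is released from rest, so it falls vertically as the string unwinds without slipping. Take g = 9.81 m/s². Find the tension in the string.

Translation: Mg − T = Ma. Rotation about the center: TR = Iα with I = MR².
With a = αR: T = (I/R²)a = M a, so Mg = (1 + 1.000)Ma.
a = g/(1 + 1.000) = 9.81/2.000 = 4.905 m/s².
T = 1.000·M·a = (1.000)(19.4)(4.905) = 95.16 N.

T ≈ 95.2 N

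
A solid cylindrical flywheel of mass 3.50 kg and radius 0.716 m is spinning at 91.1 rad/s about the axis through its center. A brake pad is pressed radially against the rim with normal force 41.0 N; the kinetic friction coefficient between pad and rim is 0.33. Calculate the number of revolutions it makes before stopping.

I = ½MR² = (1/2)(3.50)(0.716)² = 0.8971 kg·m².
Friction force f = μN = (0.33)(41.0) = 13.53 N at the rim; torque magnitude τ = fR = 9.687 N·m, opposing ω.
|α| = τ/I = 9.687/0.8971 = 10.80 rad/s² (deceleration).
ω² = ω₀² − 2|α|θ with ω = 0 ⇒ θ = ω₀²/(2|α|) = 384.3 rad = 61.16 rev.

≈ 61.2 revolutions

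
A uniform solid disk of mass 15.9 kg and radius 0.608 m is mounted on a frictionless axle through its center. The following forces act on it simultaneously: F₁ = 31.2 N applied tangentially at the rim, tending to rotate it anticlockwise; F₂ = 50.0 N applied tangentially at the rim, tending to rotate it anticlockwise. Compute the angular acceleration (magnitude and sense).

α ≈ 16.8 rad/s², anticlockwise

I = ½MR² = (1/2)(15.9)(0.608)² = 2.939 kg·m².
Taking anticlockwise as positive: τ₁ = +(31.2)(0.608) = +18.97 N·m; τ₂ = +(50.0)(0.608) = +30.40 N·m.
Net torque τ = 49.37 N·m.
α = τ/I = 49.37/2.939 = 16.80 rad/s².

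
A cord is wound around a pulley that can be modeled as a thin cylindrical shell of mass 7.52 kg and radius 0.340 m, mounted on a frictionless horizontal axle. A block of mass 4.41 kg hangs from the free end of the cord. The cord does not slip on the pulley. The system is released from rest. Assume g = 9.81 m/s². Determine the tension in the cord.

I = MR² = (7.52)(0.340)² = 0.8693 kg·m².
Block: mg − T = ma. Pulley: TR = Iα. No-slip: a = αR, so T = (I/R²)a = 7.520·a.
Then mg = (m + 7.520)a, so a = (4.41)(9.81)/(4.41 + 7.520) = 3.626 m/s².
T = 7.520·a = 27.27 N.

T ≈ 27.3 N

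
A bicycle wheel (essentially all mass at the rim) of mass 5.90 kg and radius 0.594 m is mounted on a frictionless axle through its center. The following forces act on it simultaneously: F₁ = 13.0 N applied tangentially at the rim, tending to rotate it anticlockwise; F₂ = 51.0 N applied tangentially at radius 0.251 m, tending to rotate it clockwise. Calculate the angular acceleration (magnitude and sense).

α ≈ 2.44 rad/s², clockwise

I = MR² = (5.90)(0.594)² = 2.082 kg·m².
Taking anticlockwise as positive: τ₁ = +(13.0)(0.594) = +7.722 N·m; τ₂ = −(51.0)(0.251) = −12.80 N·m.
Net torque τ = -5.079 N·m.
α = τ/I = -5.079/2.082 = -2.440 rad/s².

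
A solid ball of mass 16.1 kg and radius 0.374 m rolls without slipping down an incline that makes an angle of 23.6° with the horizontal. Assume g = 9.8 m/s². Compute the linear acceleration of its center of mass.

a ≈ 2.80 m/s²

Translation along the incline: Mg sinθ − f = Ma.
Rotation about the center: fR = Iα with I = (2/5)MR². No-slip gives a = αR, so f = (I/R²)a = (2/5)M a.
Substituting: Mg sinθ = (1 + 0.4000)Ma, so a = g sinθ/(1 + 0.4000) = (9.8) sin 23.6° / 1.400 = 2.802 m/s².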